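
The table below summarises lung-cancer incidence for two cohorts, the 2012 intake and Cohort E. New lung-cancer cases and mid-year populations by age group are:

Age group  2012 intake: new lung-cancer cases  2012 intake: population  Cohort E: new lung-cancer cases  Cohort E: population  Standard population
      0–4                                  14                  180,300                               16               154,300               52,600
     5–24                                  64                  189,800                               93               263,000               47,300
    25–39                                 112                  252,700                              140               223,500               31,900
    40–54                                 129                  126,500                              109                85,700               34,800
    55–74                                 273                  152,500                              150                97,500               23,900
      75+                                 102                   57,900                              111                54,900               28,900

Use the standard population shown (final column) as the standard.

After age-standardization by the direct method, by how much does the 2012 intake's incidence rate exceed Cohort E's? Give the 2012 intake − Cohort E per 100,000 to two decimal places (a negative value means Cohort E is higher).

Age-specific rates per 100,000 for the 2012 intake: 7.76, 33.72, 44.32, 101.98, 179.02, 176.17.
For Cohort E: 10.37, 35.36, 62.64, 127.19, 153.85, 202.19.
Standard total = 219,400; weights = 0.2397, 0.2156, 0.1454, 0.1586, 0.1089, 0.1317.
The 2012 intake: 0.2397×7.76 + 0.2156×33.72 + 0.1454×44.32 + 0.1586×101.98 + 0.1089×179.02 + 0.1317×176.17 = 74.4562 per 100,000.
Cohort E: 0.2397×10.37 + 0.2156×35.36 + 0.1454×62.64 + 0.1586×127.19 + 0.1089×153.85 + 0.1317×202.19 = 82.7824 per 100,000.
Difference = 74.4562 − 82.7824 = -8.3262.

-8.33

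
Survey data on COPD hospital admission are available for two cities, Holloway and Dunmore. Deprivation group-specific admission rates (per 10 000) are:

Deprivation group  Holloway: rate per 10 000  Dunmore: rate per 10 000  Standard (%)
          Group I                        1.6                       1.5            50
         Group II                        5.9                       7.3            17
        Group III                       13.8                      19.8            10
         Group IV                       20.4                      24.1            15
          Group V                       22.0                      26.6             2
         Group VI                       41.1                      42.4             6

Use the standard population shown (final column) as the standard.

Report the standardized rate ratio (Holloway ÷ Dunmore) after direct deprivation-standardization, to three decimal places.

Standard weights: 0.50, 0.17, 0.10, 0.15, 0.02, 0.06.
Holloway: 0.5000×1.6 + 0.1700×5.9 + 0.1000×13.8 + 0.1500×20.4 + 0.0200×22.0 + 0.0600×41.1 = 9.1490 per 10 000.
Dunmore: 0.5000×1.5 + 0.1700×7.3 + 0.1000×19.8 + 0.1500×24.1 + 0.0200×26.6 + 0.0600×42.4 = 10.6620 per 10 000.
Ratio = 9.1490 ÷ 10.6620 = 0.85809.

0.858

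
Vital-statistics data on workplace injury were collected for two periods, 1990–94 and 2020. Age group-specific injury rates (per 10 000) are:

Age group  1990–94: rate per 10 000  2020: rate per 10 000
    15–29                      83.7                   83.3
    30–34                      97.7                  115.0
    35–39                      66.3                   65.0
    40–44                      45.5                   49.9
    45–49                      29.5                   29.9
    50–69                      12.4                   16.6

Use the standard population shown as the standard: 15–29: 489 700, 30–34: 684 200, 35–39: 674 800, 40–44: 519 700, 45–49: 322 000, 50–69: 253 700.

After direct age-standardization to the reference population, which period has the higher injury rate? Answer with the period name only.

2020

Standard total = 2 944 100; weights = 0.1663, 0.2324, 0.2292, 0.1765, 0.1094, 0.0862.
1990–94: 0.1663×83.7 + 0.2324×97.7 + 0.2292×66.3 + 0.1765×45.5 + 0.1094×29.5 + 0.0862×12.4 = 64.1502 per 10 000.
2020: 0.1663×83.3 + 0.2324×115.0 + 0.2292×65.0 + 0.1765×49.9 + 0.1094×29.9 + 0.0862×16.6 = 68.9886 per 10 000.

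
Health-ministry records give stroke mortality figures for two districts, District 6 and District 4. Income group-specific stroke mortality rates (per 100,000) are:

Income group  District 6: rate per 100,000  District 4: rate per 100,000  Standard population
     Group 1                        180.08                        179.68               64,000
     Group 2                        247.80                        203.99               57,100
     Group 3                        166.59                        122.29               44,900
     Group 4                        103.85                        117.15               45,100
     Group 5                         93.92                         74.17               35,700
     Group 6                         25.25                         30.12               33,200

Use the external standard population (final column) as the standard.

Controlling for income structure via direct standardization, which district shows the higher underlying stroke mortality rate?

Standard total = 280,000; weights = 0.2286, 0.2039, 0.1604, 0.1611, 0.1275, 0.1186.
District 6: 0.2286×180.08 + 0.2039×247.80 + 0.1604×166.59 + 0.1611×103.85 + 0.1275×93.92 + 0.1186×25.25 = 150.1045 per 100,000.
District 4: 0.2286×179.68 + 0.2039×203.99 + 0.1604×122.29 + 0.1611×117.15 + 0.1275×74.17 + 0.1186×30.12 = 134.1767 per 100,000.

District 6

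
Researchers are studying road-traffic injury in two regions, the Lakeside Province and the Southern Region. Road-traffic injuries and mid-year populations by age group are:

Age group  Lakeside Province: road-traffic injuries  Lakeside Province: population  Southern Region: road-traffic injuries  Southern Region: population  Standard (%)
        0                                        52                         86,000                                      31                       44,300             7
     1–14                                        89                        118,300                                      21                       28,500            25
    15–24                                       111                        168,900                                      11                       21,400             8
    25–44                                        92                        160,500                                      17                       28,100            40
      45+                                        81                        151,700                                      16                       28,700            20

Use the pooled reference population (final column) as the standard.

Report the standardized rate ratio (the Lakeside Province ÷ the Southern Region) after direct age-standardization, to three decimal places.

0.986

Age-specific rates per 100,000 for the Lakeside Province: 60.47, 75.23, 65.72, 57.32, 53.39.
For the Southern Region: 69.98, 73.68, 51.40, 60.50, 55.75.
Standard weights: 0.07, 0.25, 0.08, 0.40, 0.20.
The Lakeside Province: 0.0700×60.47 + 0.2500×75.23 + 0.0800×65.72 + 0.4000×57.32 + 0.2000×53.39 = 61.9055 per 100,000.
The Southern Region: 0.0700×69.98 + 0.2500×73.68 + 0.0800×51.40 + 0.4000×60.50 + 0.2000×55.75 = 62.7807 per 100,000.
Ratio = 61.9055 ÷ 62.7807 = 0.98606.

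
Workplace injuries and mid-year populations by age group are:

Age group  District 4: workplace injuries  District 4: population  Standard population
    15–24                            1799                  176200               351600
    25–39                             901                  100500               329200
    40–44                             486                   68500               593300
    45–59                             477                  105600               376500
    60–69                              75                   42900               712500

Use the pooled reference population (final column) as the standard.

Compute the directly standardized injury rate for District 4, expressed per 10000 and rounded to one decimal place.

Age-specific rates per 10000 for District 4: 102.10, 89.65, 70.95, 45.17, 17.48.
Standard total = 2363100; weights = 0.1488, 0.1393, 0.2511, 0.1593, 0.3015.
Standardized rate: 0.1488×102.10 + 0.1393×89.65 + 0.2511×70.95 + 0.1593×45.17 + 0.3015×17.48 = 57.9614 per 10000.

58.0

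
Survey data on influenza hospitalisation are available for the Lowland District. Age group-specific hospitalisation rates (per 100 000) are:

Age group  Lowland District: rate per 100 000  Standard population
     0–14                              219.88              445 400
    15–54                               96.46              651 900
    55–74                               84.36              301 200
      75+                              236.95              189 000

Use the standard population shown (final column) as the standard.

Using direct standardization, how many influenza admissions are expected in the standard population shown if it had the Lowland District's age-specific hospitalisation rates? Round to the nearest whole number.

Expected influenza admissions = Σ (standard pop × age-specific rate ÷ 100 000)
= 445 400×219.88/100 000 + 651 900×96.46/100 000 + 301 200×84.36/100 000 + 189 000×236.95/100 000
= 979.35 + 628.82 + 254.09 + 447.84 = 2310.10.

2310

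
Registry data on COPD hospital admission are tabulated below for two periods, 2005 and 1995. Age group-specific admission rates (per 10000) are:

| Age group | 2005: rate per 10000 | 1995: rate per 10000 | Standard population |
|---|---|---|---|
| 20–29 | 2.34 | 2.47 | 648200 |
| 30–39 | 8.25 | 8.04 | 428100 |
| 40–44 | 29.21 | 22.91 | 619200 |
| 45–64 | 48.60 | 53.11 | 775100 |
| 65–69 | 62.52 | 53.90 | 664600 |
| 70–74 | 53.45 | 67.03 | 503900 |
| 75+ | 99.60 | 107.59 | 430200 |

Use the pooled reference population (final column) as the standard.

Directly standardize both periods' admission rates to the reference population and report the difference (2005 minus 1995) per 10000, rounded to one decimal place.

-1.0

Standard total = 4069300; weights = 0.1593, 0.1052, 0.1522, 0.1905, 0.1633, 0.1238, 0.1057.
2005: 0.1593×2.34 + 0.1052×8.25 + 0.1522×29.21 + 0.1905×48.60 + 0.1633×62.52 + 0.1238×53.45 + 0.1057×99.60 = 42.3015 per 10000.
1995: 0.1593×2.47 + 0.1052×8.04 + 0.1522×22.91 + 0.1905×53.11 + 0.1633×53.90 + 0.1238×67.03 + 0.1057×107.59 = 43.3190 per 10000.
Difference = 42.3015 − 43.3190 = -1.0175.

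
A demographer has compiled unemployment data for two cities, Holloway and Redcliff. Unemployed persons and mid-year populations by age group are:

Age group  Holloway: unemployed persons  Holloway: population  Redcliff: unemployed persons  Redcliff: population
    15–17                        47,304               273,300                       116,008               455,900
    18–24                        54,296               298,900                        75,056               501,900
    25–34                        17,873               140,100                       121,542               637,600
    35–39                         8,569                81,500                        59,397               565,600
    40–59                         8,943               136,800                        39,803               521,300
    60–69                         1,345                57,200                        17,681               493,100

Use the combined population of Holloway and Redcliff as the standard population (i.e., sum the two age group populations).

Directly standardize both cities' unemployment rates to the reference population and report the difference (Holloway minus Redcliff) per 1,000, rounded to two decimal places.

-23.20

Age-specific rates per 1,000 for Holloway: 173.085, 181.653, 127.573, 105.141, 65.373, 23.514.
For Redcliff: 254.459, 149.544, 190.624, 105.016, 76.353, 35.857.
Combined standard total = 4,163,200; weights = 0.1752, 0.1924, 0.1868, 0.1554, 0.1581, 0.1322.
Holloway: 0.1752×173.085 + 0.1924×181.653 + 0.1868×127.573 + 0.1554×105.141 + 0.1581×65.373 + 0.1322×23.514 = 118.8732 per 1,000.
Redcliff: 0.1752×254.459 + 0.1924×149.544 + 0.1868×190.624 + 0.1554×105.016 + 0.1581×76.353 + 0.1322×35.857 = 142.0760 per 1,000.
Difference = 118.8732 − 142.0760 = -23.2028.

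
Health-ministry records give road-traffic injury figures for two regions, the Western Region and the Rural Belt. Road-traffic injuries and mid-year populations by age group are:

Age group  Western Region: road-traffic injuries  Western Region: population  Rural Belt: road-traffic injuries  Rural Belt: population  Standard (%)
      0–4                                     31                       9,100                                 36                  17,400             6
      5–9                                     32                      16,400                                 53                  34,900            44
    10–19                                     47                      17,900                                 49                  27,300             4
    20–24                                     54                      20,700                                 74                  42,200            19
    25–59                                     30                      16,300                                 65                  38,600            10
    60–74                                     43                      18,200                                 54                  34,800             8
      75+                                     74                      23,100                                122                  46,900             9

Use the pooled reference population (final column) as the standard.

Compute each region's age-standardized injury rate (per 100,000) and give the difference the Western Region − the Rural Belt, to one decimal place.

60.1

Age-specific rates per 100,000 for the Western Region: 340.66, 195.12, 262.57, 260.87, 184.05, 236.26, 320.35.
For the Rural Belt: 206.90, 151.86, 179.49, 175.36, 168.39, 155.17, 260.13.
Standard weights: 0.06, 0.44, 0.04, 0.19, 0.10, 0.08, 0.09.
The Western Region: 0.0600×340.66 + 0.4400×195.12 + 0.0400×262.57 + 0.1900×260.87 + 0.1000×184.05 + 0.0800×236.26 + 0.0900×320.35 = 232.4984 per 100,000.
The Rural Belt: 0.0600×206.90 + 0.4400×151.86 + 0.0400×179.49 + 0.1900×175.36 + 0.1000×168.39 + 0.0800×155.17 + 0.0900×260.13 = 172.3950 per 100,000.
Difference = 232.4984 − 172.3950 = 60.1034.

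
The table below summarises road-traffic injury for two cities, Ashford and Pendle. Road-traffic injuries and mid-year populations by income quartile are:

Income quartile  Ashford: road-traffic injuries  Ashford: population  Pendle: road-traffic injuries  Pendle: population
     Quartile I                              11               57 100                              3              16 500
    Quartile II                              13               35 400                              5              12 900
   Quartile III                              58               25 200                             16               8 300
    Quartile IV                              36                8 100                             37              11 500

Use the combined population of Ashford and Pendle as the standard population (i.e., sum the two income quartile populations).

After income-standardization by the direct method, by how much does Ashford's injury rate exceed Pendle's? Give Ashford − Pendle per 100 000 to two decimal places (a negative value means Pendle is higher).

Income-specific rates per 100 000 for Ashford: 19.26, 36.72, 230.16, 444.44.
For Pendle: 18.18, 38.76, 192.77, 321.74.
Combined standard total = 175 000; weights = 0.4206, 0.2760, 0.1914, 0.1120.
Ashford: 0.4206×19.26 + 0.2760×36.72 + 0.1914×230.16 + 0.1120×444.44 = 112.0744 per 100 000.
Pendle: 0.4206×18.18 + 0.2760×38.76 + 0.1914×192.77 + 0.1120×321.74 = 91.2811 per 100 000.
Difference = 112.0744 − 91.2811 = 20.7933.

20.79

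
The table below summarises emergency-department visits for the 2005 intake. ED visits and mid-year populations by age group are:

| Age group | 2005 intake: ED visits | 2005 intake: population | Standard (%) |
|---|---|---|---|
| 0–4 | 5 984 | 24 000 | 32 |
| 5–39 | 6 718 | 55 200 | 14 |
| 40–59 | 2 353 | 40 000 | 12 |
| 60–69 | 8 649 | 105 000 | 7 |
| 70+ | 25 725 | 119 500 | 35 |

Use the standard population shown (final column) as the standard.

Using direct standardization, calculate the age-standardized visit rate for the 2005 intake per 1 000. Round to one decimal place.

185.0

Age-specific rates per 1 000 for the 2005 intake: 249.333, 121.703, 58.825, 82.371, 215.272.
Standard weights: 0.32, 0.14, 0.12, 0.07, 0.35.
Standardized rate: 0.3200×249.333 + 0.1400×121.703 + 0.1200×58.825 + 0.0700×82.371 + 0.3500×215.272 = 184.9953 per 1 000.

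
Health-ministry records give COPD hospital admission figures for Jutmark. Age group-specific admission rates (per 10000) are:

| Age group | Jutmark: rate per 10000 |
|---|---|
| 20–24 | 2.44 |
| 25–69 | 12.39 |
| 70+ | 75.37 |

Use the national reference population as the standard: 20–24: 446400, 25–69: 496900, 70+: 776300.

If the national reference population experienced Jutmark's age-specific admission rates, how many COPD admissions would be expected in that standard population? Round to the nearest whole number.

Expected COPD admissions = Σ (standard pop × age-specific rate ÷ 10000)
= 446400×2.44/10000 + 496900×12.39/10000 + 776300×75.37/10000
= 108.92 + 615.66 + 5850.97 = 6575.55.

6576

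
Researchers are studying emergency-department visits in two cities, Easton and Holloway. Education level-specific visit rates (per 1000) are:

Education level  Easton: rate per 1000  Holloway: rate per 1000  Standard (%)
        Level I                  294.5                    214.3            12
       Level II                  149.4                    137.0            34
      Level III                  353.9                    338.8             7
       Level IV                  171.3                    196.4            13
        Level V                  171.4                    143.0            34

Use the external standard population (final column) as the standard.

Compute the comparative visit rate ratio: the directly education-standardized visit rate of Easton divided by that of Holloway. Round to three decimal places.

1.125

Standard weights: 0.12, 0.34, 0.07, 0.13, 0.34.
Easton: 0.1200×294.5 + 0.3400×149.4 + 0.0700×353.9 + 0.1300×171.3 + 0.3400×171.4 = 191.4540 per 1000.
Holloway: 0.1200×214.3 + 0.3400×137.0 + 0.0700×338.8 + 0.1300×196.4 + 0.3400×143.0 = 170.1640 per 1000.
Ratio = 191.4540 ÷ 170.1640 = 1.12511.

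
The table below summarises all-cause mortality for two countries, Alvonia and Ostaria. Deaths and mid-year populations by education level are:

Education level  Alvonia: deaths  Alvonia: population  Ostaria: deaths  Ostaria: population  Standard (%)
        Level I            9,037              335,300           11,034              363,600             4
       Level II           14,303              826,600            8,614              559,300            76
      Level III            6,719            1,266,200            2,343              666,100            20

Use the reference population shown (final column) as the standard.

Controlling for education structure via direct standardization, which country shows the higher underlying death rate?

Alvonia

Education-specific rates per 100,000 for Alvonia: 2695.20, 1730.34, 530.64.
For Ostaria: 3034.65, 1540.14, 351.75.
Standard weights: 0.04, 0.76, 0.20.
Alvonia: 0.0400×2695.20 + 0.7600×1730.34 + 0.2000×530.64 = 1528.9958 per 100,000.
Ostaria: 0.0400×3034.65 + 0.7600×1540.14 + 0.2000×351.75 = 1362.2419 per 100,000.
The crude rates (1237.96 vs 1383.95) would put Ostaria higher, but that reflects its education composition; once standardized to a common education structure, Alvonia has the higher underlying rate.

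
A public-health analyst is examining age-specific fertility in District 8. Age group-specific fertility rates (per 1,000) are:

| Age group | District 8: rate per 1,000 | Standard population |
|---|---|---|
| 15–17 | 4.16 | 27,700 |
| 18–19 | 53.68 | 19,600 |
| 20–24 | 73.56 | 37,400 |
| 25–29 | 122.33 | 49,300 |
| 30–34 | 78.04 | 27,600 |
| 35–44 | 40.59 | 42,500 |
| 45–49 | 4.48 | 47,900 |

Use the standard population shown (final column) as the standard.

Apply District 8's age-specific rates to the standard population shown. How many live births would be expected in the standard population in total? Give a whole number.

14043

Expected live births = Σ (standard pop × age-specific rate ÷ 1,000)
= 27,700×4.16/1,000 + 19,600×53.68/1,000 + 37,400×73.56/1,000 + 49,300×122.33/1,000 + 27,600×78.04/1,000 + 42,500×40.59/1,000 + 47,900×4.48/1,000
= 115.23 + 1052.13 + 2751.14 + 6030.87 + 2153.90 + 1725.08 + 214.59 = 14042.94.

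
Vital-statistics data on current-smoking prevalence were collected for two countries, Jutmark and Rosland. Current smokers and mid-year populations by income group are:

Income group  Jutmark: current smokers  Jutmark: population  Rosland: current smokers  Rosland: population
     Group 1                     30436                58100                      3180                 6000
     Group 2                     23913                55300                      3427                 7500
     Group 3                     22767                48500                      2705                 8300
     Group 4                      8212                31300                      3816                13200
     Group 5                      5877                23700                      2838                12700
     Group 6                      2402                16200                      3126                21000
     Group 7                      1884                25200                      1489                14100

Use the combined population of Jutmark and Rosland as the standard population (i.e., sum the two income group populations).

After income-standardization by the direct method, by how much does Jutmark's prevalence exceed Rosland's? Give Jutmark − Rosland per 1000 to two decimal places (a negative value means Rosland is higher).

Income-specific rates per 1000 for Jutmark: 523.855, 432.423, 469.423, 262.364, 247.975, 148.272, 74.762.
For Rosland: 530.000, 456.933, 325.904, 289.091, 223.465, 148.857, 105.603.
Combined standard total = 341100; weights = 0.1879, 0.1841, 0.1665, 0.1305, 0.1067, 0.1091, 0.1152.
Jutmark: 0.1879×523.855 + 0.1841×432.423 + 0.1665×469.423 + 0.1305×262.364 + 0.1067×247.975 + 0.1091×148.272 + 0.1152×74.762 = 341.6999 per 1000.
Rosland: 0.1879×530.000 + 0.1841×456.933 + 0.1665×325.904 + 0.1305×289.091 + 0.1067×223.465 + 0.1091×148.857 + 0.1152×105.603 = 327.9568 per 1000.
Difference = 341.6999 − 327.9568 = 13.7431.

13.74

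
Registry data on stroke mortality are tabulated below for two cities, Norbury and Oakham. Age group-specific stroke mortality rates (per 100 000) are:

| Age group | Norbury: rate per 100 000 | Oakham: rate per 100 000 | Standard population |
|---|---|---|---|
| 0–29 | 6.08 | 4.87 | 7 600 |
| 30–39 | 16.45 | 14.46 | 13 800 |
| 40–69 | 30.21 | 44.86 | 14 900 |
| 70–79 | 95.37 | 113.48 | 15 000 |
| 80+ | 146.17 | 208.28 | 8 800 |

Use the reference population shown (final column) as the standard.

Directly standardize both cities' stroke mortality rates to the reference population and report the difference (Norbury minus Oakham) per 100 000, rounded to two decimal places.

Standard total = 60 100; weights = 0.1265, 0.2296, 0.2479, 0.2496, 0.1464.
Norbury: 0.1265×6.08 + 0.2296×16.45 + 0.2479×30.21 + 0.2496×95.37 + 0.1464×146.17 = 57.2411 per 100 000.
Oakham: 0.1265×4.87 + 0.2296×14.46 + 0.2479×44.86 + 0.2496×113.48 + 0.1464×208.28 = 73.8775 per 100 000.
Difference = 57.2411 − 73.8775 = -16.6364.

-16.64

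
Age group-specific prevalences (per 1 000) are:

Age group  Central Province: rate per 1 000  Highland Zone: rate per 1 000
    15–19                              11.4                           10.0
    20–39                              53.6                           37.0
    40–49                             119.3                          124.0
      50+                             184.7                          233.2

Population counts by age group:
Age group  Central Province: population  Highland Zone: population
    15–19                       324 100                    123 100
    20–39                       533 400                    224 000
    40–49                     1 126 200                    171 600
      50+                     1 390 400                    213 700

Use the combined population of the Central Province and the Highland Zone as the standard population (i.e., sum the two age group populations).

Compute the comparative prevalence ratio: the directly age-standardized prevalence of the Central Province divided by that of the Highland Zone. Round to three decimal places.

0.875

Combined standard total = 4 106 500; weights = 0.1089, 0.1844, 0.3160, 0.3906.
The Central Province: 0.1089×11.4 + 0.1844×53.6 + 0.3160×119.3 + 0.3906×184.7 = 120.9788 per 1 000.
The Highland Zone: 0.1089×10.0 + 0.1844×37.0 + 0.3160×124.0 + 0.3906×233.2 = 138.1953 per 1 000.
Ratio = 120.9788 ÷ 138.1953 = 0.87542.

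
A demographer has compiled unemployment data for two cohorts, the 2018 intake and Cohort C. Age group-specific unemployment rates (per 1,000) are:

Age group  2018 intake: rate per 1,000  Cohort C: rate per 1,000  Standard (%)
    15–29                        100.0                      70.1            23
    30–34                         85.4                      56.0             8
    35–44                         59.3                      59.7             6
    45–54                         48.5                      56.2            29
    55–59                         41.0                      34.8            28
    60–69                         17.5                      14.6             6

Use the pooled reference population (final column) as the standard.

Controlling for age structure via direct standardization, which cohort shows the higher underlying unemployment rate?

Standard weights: 0.23, 0.08, 0.06, 0.29, 0.28, 0.06.
The 2018 intake: 0.2300×100.0 + 0.0800×85.4 + 0.0600×59.3 + 0.2900×48.5 + 0.2800×41.0 + 0.0600×17.5 = 59.9850 per 1,000.
Cohort C: 0.2300×70.1 + 0.0800×56.0 + 0.0600×59.7 + 0.2900×56.2 + 0.2800×34.8 + 0.0600×14.6 = 51.1030 per 1,000.

2018 intake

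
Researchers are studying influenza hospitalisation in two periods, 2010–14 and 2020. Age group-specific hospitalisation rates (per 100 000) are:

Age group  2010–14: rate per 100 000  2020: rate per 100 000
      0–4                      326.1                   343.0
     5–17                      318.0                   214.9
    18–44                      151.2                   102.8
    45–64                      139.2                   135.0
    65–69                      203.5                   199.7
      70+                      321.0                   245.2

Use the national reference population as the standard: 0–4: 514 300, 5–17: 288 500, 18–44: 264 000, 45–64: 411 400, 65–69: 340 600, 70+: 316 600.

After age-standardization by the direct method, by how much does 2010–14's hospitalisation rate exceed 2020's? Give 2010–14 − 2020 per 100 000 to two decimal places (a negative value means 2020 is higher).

28.50

Standard total = 2 135 400; weights = 0.2408, 0.1351, 0.1236, 0.1927, 0.1595, 0.1483.
2010–14: 0.2408×326.1 + 0.1351×318.0 + 0.1236×151.2 + 0.1927×139.2 + 0.1595×203.5 + 0.1483×321.0 = 247.0641 per 100 000.
2020: 0.2408×343.0 + 0.1351×214.9 + 0.1236×102.8 + 0.1927×135.0 + 0.1595×199.7 + 0.1483×245.2 = 218.5679 per 100 000.
Difference = 247.0641 − 218.5679 = 28.4962.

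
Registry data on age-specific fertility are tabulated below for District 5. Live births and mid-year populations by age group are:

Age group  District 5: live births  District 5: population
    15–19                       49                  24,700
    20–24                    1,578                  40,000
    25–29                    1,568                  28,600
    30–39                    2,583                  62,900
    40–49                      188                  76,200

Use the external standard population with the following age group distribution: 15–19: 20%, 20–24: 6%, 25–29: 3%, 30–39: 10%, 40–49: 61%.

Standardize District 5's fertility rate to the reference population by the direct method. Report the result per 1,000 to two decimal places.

Age-specific rates per 1,000 for District 5: 1.984, 39.450, 54.825, 41.065, 2.467.
Standard weights: 0.20, 0.06, 0.03, 0.10, 0.61.
Standardized rate: 0.2000×1.984 + 0.0600×39.450 + 0.0300×54.825 + 0.1000×41.065 + 0.6100×2.467 = 10.0200 per 1,000.

10.02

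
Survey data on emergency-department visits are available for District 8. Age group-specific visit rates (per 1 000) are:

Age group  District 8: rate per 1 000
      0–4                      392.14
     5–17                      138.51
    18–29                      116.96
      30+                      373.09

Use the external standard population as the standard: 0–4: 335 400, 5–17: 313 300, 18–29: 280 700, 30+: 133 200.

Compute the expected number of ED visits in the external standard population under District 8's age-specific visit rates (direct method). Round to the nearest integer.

257445

Expected ED visits = Σ (standard pop × age-specific rate ÷ 1 000)
= 335 400×392.14/1 000 + 313 300×138.51/1 000 + 280 700×116.96/1 000 + 133 200×373.09/1 000
= 131523.76 + 43395.18 + 32830.67 + 49695.59 = 257445.20.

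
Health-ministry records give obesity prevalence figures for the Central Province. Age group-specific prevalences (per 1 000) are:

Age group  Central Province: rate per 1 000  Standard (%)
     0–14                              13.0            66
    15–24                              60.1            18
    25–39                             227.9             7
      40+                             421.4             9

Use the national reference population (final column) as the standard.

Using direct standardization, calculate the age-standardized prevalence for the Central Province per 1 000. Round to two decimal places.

Standard weights: 0.66, 0.18, 0.07, 0.09.
Standardized rate: 0.6600×13.0 + 0.1800×60.1 + 0.0700×227.9 + 0.0900×421.4 = 73.2770 per 1 000.

73.28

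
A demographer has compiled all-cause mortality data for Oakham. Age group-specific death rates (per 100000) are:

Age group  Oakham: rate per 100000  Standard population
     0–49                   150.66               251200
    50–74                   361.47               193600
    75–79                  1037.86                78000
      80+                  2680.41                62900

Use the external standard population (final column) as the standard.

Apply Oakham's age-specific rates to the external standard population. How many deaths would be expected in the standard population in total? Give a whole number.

Expected deaths = Σ (standard pop × age-specific rate ÷ 100000)
= 251200×150.66/100000 + 193600×361.47/100000 + 78000×1037.86/100000 + 62900×2680.41/100000
= 378.46 + 699.81 + 809.53 + 1685.98 = 3573.77.

3574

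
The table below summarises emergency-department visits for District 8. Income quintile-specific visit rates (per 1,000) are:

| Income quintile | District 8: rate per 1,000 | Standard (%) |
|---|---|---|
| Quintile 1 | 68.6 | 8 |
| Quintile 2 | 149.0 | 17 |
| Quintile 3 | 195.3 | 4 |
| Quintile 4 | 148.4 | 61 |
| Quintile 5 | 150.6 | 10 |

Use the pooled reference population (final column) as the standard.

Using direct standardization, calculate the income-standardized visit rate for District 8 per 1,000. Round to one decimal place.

Standard weights: 0.08, 0.17, 0.04, 0.61, 0.10.
Standardized rate: 0.0800×68.6 + 0.1700×149.0 + 0.0400×195.3 + 0.6100×148.4 + 0.1000×150.6 = 144.2140 per 1,000.

144.2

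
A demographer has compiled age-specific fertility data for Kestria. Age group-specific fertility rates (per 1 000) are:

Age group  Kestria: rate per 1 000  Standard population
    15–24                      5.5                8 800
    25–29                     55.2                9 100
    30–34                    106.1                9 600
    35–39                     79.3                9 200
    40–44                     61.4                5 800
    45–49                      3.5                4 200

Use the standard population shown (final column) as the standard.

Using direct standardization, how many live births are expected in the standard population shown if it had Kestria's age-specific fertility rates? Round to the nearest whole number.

Expected live births = Σ (standard pop × age-specific rate ÷ 1 000)
= 8 800×5.5/1 000 + 9 100×55.2/1 000 + 9 600×106.1/1 000 + 9 200×79.3/1 000 + 5 800×61.4/1 000 + 4 200×3.5/1 000
= 48.40 + 502.32 + 1018.56 + 729.56 + 356.12 + 14.70 = 2669.66.

2670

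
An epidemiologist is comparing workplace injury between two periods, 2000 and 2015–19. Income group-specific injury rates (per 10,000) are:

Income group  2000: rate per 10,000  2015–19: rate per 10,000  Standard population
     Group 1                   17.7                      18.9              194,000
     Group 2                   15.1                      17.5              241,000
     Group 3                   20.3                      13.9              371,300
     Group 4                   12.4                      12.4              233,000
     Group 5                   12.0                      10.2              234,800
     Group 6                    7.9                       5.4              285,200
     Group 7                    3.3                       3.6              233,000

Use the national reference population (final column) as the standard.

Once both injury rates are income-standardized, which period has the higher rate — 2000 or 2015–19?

2000

Standard total = 1,792,300; weights = 0.1082, 0.1345, 0.2072, 0.1300, 0.1310, 0.1591, 0.1300.
2000: 0.1082×17.7 + 0.1345×15.1 + 0.2072×20.3 + 0.1300×12.4 + 0.1310×12.0 + 0.1591×7.9 + 0.1300×3.3 = 13.0219 per 10,000.
2015–19: 0.1082×18.9 + 0.1345×17.5 + 0.2072×13.9 + 0.1300×12.4 + 0.1310×10.2 + 0.1591×5.4 + 0.1300×3.6 = 11.5540 per 10,000.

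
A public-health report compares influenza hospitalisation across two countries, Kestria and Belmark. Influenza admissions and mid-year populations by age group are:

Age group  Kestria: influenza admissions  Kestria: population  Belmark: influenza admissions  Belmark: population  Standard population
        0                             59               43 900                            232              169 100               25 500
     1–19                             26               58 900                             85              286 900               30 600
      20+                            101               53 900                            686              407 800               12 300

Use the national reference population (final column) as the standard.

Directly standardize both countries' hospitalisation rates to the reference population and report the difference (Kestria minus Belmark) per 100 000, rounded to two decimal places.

8.90

Age-specific rates per 100 000 for Kestria: 134.40, 44.14, 187.38.
For Belmark: 137.20, 29.63, 168.22.
Standard total = 68 400; weights = 0.3728, 0.4474, 0.1798.
Kestria: 0.3728×134.40 + 0.4474×44.14 + 0.1798×187.38 = 103.5482 per 100 000.
Belmark: 0.3728×137.20 + 0.4474×29.63 + 0.1798×168.22 = 94.6522 per 100 000.
Difference = 103.5482 − 94.6522 = 8.8960.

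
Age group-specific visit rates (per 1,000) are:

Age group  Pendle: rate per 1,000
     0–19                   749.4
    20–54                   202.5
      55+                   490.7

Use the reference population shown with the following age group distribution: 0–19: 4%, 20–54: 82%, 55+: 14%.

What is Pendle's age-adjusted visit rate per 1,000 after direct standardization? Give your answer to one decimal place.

264.7

Standard weights: 0.04, 0.82, 0.14.
Standardized rate: 0.0400×749.4 + 0.8200×202.5 + 0.1400×490.7 = 264.7240 per 1,000.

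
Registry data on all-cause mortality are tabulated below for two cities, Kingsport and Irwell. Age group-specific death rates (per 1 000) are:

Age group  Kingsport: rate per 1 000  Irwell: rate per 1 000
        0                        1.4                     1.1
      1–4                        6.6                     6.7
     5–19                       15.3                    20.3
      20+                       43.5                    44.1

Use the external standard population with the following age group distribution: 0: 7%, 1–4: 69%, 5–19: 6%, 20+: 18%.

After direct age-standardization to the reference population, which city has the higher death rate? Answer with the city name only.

Standard weights: 0.07, 0.69, 0.06, 0.18.
Kingsport: 0.0700×1.4 + 0.6900×6.6 + 0.0600×15.3 + 0.1800×43.5 = 13.4000 per 1 000.
Irwell: 0.0700×1.1 + 0.6900×6.7 + 0.0600×20.3 + 0.1800×44.1 = 13.8560 per 1 000.

Irwell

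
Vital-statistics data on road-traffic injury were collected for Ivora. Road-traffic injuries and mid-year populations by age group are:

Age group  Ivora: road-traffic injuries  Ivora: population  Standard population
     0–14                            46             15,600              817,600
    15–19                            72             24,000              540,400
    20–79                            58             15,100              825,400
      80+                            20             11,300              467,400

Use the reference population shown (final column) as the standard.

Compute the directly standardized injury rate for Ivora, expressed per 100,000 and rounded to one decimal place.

Age-specific rates per 100,000 for Ivora: 294.87, 300.00, 384.11, 176.99.
Standard total = 2,650,800; weights = 0.3084, 0.2039, 0.3114, 0.1763.
Standardized rate: 0.3084×294.87 + 0.2039×300.00 + 0.3114×384.11 + 0.1763×176.99 = 302.9176 per 100,000.

302.9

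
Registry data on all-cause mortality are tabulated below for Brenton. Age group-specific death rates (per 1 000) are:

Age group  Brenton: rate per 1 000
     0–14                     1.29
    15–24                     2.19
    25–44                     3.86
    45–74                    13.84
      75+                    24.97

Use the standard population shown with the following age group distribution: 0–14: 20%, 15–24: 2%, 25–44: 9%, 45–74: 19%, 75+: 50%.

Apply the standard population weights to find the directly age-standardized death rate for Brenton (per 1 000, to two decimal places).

15.76

Standard weights: 0.20, 0.02, 0.09, 0.19, 0.50.
Standardized rate: 0.2000×1.29 + 0.0200×2.19 + 0.0900×3.86 + 0.1900×13.84 + 0.5000×24.97 = 15.7638 per 1 000.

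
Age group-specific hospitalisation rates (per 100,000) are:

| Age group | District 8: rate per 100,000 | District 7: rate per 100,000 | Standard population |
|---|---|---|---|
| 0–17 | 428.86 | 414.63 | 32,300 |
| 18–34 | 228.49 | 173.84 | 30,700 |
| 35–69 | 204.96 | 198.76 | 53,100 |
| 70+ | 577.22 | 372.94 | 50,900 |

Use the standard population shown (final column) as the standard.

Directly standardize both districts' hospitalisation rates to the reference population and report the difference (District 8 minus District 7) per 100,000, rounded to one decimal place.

Standard total = 167,000; weights = 0.1934, 0.1838, 0.3180, 0.3048.
District 8: 0.1934×428.86 + 0.1838×228.49 + 0.3180×204.96 + 0.3048×577.22 = 366.0521 per 100,000.
District 7: 0.1934×414.63 + 0.1838×173.84 + 0.3180×198.76 + 0.3048×372.94 = 289.0194 per 100,000.
Difference = 366.0521 − 289.0194 = 77.0327.

77.0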